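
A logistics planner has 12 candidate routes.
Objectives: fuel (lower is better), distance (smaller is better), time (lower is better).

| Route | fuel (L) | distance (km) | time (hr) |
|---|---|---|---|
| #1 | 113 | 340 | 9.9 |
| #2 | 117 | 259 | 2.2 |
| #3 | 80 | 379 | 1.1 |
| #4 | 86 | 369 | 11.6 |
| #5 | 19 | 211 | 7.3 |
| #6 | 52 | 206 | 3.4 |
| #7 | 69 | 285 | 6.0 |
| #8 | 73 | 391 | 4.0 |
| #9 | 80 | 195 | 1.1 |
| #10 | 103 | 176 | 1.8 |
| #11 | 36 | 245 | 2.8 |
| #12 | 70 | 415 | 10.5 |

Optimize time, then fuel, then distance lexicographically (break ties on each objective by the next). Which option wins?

First minimize time: best is 1.1, kept {#3, #9}.
Then minimize fuel: best is 80, kept {#3, #9}.
Then minimize distance: best is 195, kept {#9}.

#9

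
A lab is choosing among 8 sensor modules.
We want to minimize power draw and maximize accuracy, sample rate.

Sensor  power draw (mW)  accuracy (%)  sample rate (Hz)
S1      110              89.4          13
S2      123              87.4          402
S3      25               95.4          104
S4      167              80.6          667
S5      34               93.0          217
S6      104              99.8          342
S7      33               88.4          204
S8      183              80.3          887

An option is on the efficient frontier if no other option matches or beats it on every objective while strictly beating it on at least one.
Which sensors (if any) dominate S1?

S3, S5, S6

S3: power draw 25≤110, accuracy 95.4≥89.4, sample rate 104≥13 — dominates S1.
S5: power draw 34≤110, accuracy 93.0≥89.4, sample rate 217≥13 — dominates S1.
S6: power draw 104≤110, accuracy 99.8≥89.4, sample rate 342≥13 — dominates S1.
Others (S2, S4, S7, S8) are each worse than S1 on at least one objective.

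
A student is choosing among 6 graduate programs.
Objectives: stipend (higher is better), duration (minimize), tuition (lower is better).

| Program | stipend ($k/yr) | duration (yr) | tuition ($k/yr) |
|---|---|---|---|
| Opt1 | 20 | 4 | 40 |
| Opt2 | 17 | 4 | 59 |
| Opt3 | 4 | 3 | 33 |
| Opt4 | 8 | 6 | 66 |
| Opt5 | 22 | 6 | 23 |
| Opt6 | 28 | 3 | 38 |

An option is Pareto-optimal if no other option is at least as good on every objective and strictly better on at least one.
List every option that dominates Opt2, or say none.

Opt1: stipend 20≥17, duration 4≤4, tuition 40≤59 — dominates Opt2.
Opt6: stipend 28≥17, duration 3≤4, tuition 38≤59 — dominates Opt2.
Others (Opt3, Opt4, Opt5) are each worse than Opt2 on at least one objective.

Opt1, Opt6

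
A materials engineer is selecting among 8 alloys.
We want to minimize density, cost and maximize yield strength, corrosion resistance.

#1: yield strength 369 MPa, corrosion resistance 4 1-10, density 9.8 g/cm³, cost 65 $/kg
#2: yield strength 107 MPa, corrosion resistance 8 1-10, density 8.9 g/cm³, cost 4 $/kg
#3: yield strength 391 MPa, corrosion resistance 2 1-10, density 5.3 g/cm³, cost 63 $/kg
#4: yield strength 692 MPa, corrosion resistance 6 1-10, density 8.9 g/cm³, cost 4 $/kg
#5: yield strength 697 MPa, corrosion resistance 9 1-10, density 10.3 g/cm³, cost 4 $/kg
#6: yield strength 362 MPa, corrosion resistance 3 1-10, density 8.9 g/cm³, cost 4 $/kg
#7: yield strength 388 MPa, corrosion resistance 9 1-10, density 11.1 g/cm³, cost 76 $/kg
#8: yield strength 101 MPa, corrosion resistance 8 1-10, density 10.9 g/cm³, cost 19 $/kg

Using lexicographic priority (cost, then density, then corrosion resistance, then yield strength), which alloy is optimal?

#2

First minimize cost: best is 4, kept {#2, #4, #5, #6}.
Then minimize density: best is 8.9, kept {#2, #4, #6}.
Then maximize corrosion resistance: best is 8, kept {#2}.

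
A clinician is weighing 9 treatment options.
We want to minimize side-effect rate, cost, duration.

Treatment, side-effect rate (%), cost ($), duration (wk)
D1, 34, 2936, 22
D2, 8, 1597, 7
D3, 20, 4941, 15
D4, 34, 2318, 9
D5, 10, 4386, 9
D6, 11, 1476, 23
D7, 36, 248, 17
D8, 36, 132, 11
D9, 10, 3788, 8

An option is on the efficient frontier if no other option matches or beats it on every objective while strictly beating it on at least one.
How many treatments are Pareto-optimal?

D1: dominated by D2 (side-effect rate 8≤34, cost 1597≤2936, duration 7≤22).
D2: not dominated (best side-effect rate).
D3: dominated by D2 (side-effect rate 8≤20, cost 1597≤4941, duration 7≤15).
D4: dominated by D2 (side-effect rate 8≤34, cost 1597≤2318, duration 7≤9).
D5: dominated by D2 (side-effect rate 8≤10, cost 1597≤4386, duration 7≤9).
D6: not dominated.
D7: dominated by D8 (side-effect rate 36≤36, cost 132≤248, duration 11≤17).
D8: not dominated (best cost).
D9: dominated by D2 (side-effect rate 8≤10, cost 1597≤3788, duration 7≤8).
Pareto-optimal: D2, D6, D8 → 3.

3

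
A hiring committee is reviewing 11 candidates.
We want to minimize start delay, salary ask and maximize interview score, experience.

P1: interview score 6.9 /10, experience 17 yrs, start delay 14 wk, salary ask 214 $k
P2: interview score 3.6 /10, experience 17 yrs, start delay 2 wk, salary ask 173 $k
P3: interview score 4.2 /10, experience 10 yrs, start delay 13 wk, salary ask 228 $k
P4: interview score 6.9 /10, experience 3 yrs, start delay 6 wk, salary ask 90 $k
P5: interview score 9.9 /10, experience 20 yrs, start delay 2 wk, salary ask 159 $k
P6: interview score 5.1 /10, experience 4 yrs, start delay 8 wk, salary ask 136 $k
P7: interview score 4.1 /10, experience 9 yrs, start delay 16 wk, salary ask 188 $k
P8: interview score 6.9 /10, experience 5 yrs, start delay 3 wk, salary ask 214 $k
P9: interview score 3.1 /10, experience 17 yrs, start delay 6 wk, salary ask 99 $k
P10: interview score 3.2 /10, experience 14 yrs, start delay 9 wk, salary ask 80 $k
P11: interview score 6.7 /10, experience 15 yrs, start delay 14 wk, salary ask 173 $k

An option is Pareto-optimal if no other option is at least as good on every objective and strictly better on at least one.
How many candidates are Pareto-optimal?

P1: dominated by P5 (interview score 9.9≥6.9, experience 20≥17, start delay 2≤14, salary ask 159≤214).
P2: dominated by P5 (interview score 9.9≥3.6, experience 20≥17, start delay 2≤2, salary ask 159≤173).
P3: dominated by P5 (interview score 9.9≥4.2, experience 20≥10, start delay 2≤13, salary ask 159≤228).
P4: not dominated.
P5: not dominated (best interview score).
P6: not dominated.
P7: dominated by P5 (interview score 9.9≥4.1, experience 20≥9, start delay 2≤16, salary ask 159≤188).
P8: dominated by P5 (interview score 9.9≥6.9, experience 20≥5, start delay 2≤3, salary ask 159≤214).
P9: not dominated.
P10: not dominated (best salary ask).
P11: dominated by P5 (interview score 9.9≥6.7, experience 20≥15, start delay 2≤14, salary ask 159≤173).
Pareto-optimal: P4, P5, P6, P9, P10 → 5.

5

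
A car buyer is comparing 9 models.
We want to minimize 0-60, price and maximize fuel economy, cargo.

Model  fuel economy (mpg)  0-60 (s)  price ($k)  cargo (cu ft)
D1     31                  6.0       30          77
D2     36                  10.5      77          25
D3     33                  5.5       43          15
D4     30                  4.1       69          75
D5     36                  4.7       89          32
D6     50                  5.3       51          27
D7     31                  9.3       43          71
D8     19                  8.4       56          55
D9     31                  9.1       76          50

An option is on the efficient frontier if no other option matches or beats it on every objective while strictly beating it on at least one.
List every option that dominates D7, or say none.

D1

D1: fuel economy 31≥31, 0-60 6.0≤9.3, price 30≤43, cargo 77≥71 — dominates D7.
Others (D2, D3, D4, D5, D6, D8, D9) are each worse than D7 on at least one objective.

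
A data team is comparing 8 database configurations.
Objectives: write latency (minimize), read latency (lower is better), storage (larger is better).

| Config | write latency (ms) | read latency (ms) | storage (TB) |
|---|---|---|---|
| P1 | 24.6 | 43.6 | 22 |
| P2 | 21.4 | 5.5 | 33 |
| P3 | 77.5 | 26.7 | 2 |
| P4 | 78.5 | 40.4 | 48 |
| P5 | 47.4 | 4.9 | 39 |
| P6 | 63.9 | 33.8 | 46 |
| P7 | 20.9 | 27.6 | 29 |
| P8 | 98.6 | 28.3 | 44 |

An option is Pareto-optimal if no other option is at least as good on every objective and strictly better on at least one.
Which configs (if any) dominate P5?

P1: worse on read latency (43.6 vs 4.9).
P2: worse on read latency (5.5 vs 4.9).
P3: worse on write latency (77.5 vs 47.4).
P4: worse on write latency (78.5 vs 47.4).
P6: worse on write latency (63.9 vs 47.4).
P7: worse on read latency (27.6 vs 4.9).
P8: worse on write latency (98.6 vs 47.4).
No option dominates P5.

none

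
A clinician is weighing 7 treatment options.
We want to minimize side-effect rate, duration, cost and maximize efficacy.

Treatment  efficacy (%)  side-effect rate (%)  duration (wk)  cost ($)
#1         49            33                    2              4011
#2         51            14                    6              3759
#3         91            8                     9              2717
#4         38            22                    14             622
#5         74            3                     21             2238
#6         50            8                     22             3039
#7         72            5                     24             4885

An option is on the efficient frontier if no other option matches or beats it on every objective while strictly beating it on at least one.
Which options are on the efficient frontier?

#1: not dominated (best duration).
#2: not dominated.
#3: not dominated (best efficacy).
#4: not dominated (best cost).
#5: not dominated (best side-effect rate).
#6: dominated by #3 (efficacy 91≥50, side-effect rate 8≤8, duration 9≤22, cost 2717≤3039).
#7: dominated by #5 (efficacy 74≥72, side-effect rate 3≤5, duration 21≤24, cost 2238≤4885).

#1, #2, #3, #4, #5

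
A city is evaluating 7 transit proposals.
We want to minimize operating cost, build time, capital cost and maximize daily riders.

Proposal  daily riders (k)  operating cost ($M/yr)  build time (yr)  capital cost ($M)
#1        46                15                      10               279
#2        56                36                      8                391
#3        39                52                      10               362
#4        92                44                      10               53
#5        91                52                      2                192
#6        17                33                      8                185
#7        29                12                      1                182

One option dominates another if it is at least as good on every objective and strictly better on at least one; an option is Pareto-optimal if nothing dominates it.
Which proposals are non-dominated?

#1: not dominated.
#2: not dominated.
#3: dominated by #1 (daily riders 46≥39, operating cost 15≤52, build time 10≤10, capital cost 279≤362).
#4: not dominated (best daily riders).
#5: not dominated.
#6: dominated by #7 (daily riders 29≥17, operating cost 12≤33, build time 1≤8, capital cost 182≤185).
#7: not dominated (best operating cost).

#1, #2, #4, #5, #7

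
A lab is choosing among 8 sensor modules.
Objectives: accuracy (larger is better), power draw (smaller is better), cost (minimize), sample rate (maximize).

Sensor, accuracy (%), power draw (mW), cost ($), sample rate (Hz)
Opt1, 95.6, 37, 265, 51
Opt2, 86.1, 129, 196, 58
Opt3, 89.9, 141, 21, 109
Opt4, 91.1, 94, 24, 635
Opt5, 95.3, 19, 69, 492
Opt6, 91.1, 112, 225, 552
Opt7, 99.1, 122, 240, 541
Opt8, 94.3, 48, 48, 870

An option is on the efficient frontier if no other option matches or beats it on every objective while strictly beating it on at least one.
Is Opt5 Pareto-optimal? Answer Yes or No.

Yes

Opt1: worse on power draw (37 vs 19).
Opt2: worse on accuracy (86.1 vs 95.3).
Opt3: worse on accuracy (89.9 vs 95.3).
Opt4: worse on accuracy (91.1 vs 95.3).
Opt6: worse on accuracy (91.1 vs 95.3).
Opt7: worse on power draw (122 vs 19).
Opt8: worse on accuracy (94.3 vs 95.3).
No option is at least as good as Opt5 on every objective and strictly better on one.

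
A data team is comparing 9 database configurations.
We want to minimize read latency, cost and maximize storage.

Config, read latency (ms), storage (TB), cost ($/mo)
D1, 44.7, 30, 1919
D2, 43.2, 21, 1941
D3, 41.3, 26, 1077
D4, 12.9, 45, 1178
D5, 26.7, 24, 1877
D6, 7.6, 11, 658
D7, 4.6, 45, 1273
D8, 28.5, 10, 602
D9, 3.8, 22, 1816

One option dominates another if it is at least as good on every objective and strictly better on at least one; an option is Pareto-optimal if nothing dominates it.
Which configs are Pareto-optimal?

D1: dominated by D4 (read latency 12.9≤44.7, storage 45≥30, cost 1178≤1919).
D2: dominated by D3 (read latency 41.3≤43.2, storage 26≥21, cost 1077≤1941).
D3: not dominated.
D4: not dominated.
D5: dominated by D4 (read latency 12.9≤26.7, storage 45≥24, cost 1178≤1877).
D6: not dominated.
D7: not dominated.
D8: not dominated (best cost).
D9: not dominated (best read latency).

D3, D4, D6, D7, D8, D9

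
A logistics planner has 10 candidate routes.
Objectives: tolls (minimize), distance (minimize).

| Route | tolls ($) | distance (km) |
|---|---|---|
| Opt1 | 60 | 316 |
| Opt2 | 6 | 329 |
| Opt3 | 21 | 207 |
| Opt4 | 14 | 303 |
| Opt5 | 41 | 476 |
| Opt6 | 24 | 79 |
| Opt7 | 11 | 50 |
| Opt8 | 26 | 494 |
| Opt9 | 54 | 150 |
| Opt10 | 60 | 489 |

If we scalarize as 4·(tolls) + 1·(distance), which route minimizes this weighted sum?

Opt7

Opt1: 4·60 + 1·316 = 556
Opt2: 4·6 + 1·329 = 353
Opt3: 4·21 + 1·207 = 291
Opt4: 4·14 + 1·303 = 359
Opt5: 4·41 + 1·476 = 640
Opt6: 4·24 + 1·79 = 175
Opt7: 4·11 + 1·50 = 94
Opt8: 4·26 + 1·494 = 598
Opt9: 4·54 + 1·150 = 366
Opt10: 4·60 + 1·489 = 729
Lowest: Opt7 at 94.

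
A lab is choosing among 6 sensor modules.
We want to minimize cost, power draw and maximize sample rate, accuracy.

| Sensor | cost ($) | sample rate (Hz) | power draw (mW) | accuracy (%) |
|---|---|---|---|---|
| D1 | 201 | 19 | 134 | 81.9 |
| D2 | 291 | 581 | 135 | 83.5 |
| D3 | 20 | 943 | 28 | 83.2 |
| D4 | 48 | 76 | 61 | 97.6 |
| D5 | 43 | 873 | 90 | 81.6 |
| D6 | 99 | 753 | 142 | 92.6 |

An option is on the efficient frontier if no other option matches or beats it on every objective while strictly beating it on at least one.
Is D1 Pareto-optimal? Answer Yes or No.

No

D3 vs D1: cost 20≤201, sample rate 943≥19, power draw 28≤134, accuracy 83.2≥81.9 — D3 is at least as good on every objective and strictly better on at least one, so D3 dominates D1.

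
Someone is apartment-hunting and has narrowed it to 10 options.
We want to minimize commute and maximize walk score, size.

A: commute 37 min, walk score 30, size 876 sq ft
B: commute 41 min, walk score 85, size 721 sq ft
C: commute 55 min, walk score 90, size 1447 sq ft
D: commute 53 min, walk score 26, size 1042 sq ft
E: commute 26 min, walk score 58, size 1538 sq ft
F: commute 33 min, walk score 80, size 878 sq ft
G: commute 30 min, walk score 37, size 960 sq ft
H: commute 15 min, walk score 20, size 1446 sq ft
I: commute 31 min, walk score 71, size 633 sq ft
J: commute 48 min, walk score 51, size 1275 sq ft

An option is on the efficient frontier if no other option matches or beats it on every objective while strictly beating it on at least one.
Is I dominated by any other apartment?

A: worse on commute (37 vs 31).
B: worse on commute (41 vs 31).
C: worse on commute (55 vs 31).
D: worse on commute (53 vs 31).
E: worse on walk score (58 vs 71).
F: worse on commute (33 vs 31).
G: worse on walk score (37 vs 71).
H: worse on walk score (20 vs 71).
J: worse on commute (48 vs 31).
No option is at least as good as I on every objective and strictly better on one.

No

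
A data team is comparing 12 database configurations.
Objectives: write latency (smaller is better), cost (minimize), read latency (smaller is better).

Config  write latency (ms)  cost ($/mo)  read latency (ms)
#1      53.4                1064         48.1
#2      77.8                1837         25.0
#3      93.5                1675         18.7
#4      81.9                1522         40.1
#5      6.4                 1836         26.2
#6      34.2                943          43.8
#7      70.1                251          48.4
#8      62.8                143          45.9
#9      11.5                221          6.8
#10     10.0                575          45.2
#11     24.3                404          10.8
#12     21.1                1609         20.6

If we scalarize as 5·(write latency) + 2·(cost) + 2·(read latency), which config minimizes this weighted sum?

#1: 5·53.4 + 2·1064 + 2·48.1 = 2491.2
#2: 5·77.8 + 2·1837 + 2·25.0 = 4113.0
#3: 5·93.5 + 2·1675 + 2·18.7 = 3854.9
#4: 5·81.9 + 2·1522 + 2·40.1 = 3533.7
#5: 5·6.4 + 2·1836 + 2·26.2 = 3756.4
#6: 5·34.2 + 2·943 + 2·43.8 = 2144.6
#7: 5·70.1 + 2·251 + 2·48.4 = 949.3
#8: 5·62.8 + 2·143 + 2·45.9 = 691.8
#9: 5·11.5 + 2·221 + 2·6.8 = 513.1
#10: 5·10.0 + 2·575 + 2·45.2 = 1290.4
#11: 5·24.3 + 2·404 + 2·10.8 = 951.1
#12: 5·21.1 + 2·1609 + 2·20.6 = 3364.7
Lowest: #9 at 513.1.

#9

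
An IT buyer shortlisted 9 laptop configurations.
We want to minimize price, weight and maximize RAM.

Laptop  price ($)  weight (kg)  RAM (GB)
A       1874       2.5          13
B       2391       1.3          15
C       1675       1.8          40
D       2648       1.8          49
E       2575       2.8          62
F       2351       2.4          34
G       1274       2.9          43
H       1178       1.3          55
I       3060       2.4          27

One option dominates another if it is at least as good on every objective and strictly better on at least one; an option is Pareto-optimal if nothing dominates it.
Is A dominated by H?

H vs A: price 1178≤1874, weight 1.3≤2.5, RAM 55≥13 — H is at least as good on every objective with at least one strict improvement.

Yes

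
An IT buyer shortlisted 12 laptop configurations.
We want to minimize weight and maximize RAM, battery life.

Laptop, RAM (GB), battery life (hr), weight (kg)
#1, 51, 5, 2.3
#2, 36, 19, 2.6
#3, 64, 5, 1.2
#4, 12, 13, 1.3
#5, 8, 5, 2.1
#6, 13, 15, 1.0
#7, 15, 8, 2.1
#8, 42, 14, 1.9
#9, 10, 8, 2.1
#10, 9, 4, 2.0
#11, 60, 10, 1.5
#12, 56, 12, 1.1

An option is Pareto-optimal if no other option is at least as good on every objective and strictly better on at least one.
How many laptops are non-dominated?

#1: dominated by #3 (RAM 64≥51, battery life 5≥5, weight 1.2≤2.3).
#2: not dominated (best battery life).
#3: not dominated (best RAM).
#4: dominated by #6 (RAM 13≥12, battery life 15≥13, weight 1.0≤1.3).
#5: dominated by #3 (RAM 64≥8, battery life 5≥5, weight 1.2≤2.1).
#6: not dominated (best weight).
#7: dominated by #8 (RAM 42≥15, battery life 14≥8, weight 1.9≤2.1).
#8: not dominated.
#9: dominated by #4 (RAM 12≥10, battery life 13≥8, weight 1.3≤2.1).
#10: dominated by #3 (RAM 64≥9, battery life 5≥4, weight 1.2≤2.0).
#11: not dominated.
#12: not dominated.
Pareto-optimal: #2, #3, #6, #8, #11, #12 → 6.

6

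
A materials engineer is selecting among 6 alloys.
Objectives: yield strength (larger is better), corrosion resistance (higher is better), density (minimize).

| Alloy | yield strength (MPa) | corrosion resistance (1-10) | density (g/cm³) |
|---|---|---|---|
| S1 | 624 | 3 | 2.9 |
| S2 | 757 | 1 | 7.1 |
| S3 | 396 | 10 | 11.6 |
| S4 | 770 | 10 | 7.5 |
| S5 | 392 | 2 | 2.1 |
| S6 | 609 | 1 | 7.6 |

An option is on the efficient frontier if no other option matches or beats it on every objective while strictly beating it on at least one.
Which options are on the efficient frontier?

S1, S2, S4, S5

S1: not dominated.
S2: not dominated.
S3: dominated by S4 (yield strength 770≥396, corrosion resistance 10≥10, density 7.5≤11.6).
S4: not dominated (best yield strength).
S5: not dominated (best density).
S6: dominated by S1 (yield strength 624≥609, corrosion resistance 3≥1, density 2.9≤7.6).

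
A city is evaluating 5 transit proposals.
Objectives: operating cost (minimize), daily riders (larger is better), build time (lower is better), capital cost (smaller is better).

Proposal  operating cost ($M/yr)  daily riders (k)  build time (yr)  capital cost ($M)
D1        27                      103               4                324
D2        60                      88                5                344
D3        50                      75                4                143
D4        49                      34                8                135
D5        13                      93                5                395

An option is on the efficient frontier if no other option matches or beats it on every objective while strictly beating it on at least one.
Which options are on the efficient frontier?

D1: not dominated (best daily riders).
D2: dominated by D1 (operating cost 27≤60, daily riders 103≥88, build time 4≤5, capital cost 324≤344).
D3: not dominated.
D4: not dominated (best capital cost).
D5: not dominated (best operating cost).

D1, D3, D4, D5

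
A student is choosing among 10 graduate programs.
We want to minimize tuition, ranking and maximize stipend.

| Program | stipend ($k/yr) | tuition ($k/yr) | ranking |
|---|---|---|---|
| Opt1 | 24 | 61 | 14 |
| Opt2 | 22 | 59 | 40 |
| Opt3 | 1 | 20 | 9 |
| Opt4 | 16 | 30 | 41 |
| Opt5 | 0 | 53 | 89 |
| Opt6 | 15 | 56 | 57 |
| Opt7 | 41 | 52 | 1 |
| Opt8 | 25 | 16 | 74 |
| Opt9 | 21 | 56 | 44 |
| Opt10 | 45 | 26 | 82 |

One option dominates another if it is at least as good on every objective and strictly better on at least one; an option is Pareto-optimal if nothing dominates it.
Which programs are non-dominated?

Opt3, Opt4, Opt7, Opt8, Opt10

Opt1: dominated by Opt7 (stipend 41≥24, tuition 52≤61, ranking 1≤14).
Opt2: dominated by Opt7 (stipend 41≥22, tuition 52≤59, ranking 1≤40).
Opt3: not dominated.
Opt4: not dominated.
Opt5: dominated by Opt3 (stipend 1≥0, tuition 20≤53, ranking 9≤89).
Opt6: dominated by Opt4 (stipend 16≥15, tuition 30≤56, ranking 41≤57).
Opt7: not dominated (best ranking).
Opt8: not dominated (best tuition).
Opt9: dominated by Opt7 (stipend 41≥21, tuition 52≤56, ranking 1≤44).
Opt10: not dominated (best stipend).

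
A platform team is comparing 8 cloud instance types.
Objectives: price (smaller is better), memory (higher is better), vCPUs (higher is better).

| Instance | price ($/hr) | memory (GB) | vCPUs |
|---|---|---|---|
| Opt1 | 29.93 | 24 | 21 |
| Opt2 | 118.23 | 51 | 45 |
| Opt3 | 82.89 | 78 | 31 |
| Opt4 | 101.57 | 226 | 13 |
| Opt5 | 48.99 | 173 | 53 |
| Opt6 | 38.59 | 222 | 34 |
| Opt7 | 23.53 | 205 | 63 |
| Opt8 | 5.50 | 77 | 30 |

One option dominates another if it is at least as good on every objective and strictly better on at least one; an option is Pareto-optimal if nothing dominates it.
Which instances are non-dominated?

Opt1: dominated by Opt7 (price 23.53≤29.93, memory 205≥24, vCPUs 63≥21).
Opt2: dominated by Opt5 (price 48.99≤118.23, memory 173≥51, vCPUs 53≥45).
Opt3: dominated by Opt5 (price 48.99≤82.89, memory 173≥78, vCPUs 53≥31).
Opt4: not dominated (best memory).
Opt5: dominated by Opt7 (price 23.53≤48.99, memory 205≥173, vCPUs 63≥53).
Opt6: not dominated.
Opt7: not dominated (best vCPUs).
Opt8: not dominated (best price).

Opt4, Opt6, Opt7, Opt8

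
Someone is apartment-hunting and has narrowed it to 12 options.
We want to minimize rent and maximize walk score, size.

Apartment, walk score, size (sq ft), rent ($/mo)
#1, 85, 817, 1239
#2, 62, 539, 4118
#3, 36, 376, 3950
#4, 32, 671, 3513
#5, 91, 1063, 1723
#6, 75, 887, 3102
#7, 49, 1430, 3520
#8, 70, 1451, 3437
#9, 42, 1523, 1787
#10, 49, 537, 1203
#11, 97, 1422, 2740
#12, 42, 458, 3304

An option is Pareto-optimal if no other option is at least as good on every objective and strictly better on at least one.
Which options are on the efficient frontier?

#1: not dominated.
#2: dominated by #1 (walk score 85≥62, size 817≥539, rent 1239≤4118).
#3: dominated by #1 (walk score 85≥36, size 817≥376, rent 1239≤3950).
#4: dominated by #1 (walk score 85≥32, size 817≥671, rent 1239≤3513).
#5: not dominated.
#6: dominated by #5 (walk score 91≥75, size 1063≥887, rent 1723≤3102).
#7: dominated by #8 (walk score 70≥49, size 1451≥1430, rent 3437≤3520).
#8: not dominated.
#9: not dominated (best size).
#10: not dominated (best rent).
#11: not dominated (best walk score).
#12: dominated by #1 (walk score 85≥42, size 817≥458, rent 1239≤3304).

#1, #5, #8, #9, #10, #11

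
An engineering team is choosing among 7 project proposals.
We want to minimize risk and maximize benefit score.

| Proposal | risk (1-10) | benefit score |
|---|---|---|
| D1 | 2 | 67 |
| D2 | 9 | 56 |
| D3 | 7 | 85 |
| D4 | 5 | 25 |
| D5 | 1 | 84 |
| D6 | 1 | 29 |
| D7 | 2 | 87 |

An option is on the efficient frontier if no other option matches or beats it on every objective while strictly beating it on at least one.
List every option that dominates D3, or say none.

D7

D7: risk 2≤7, benefit score 87≥85 — dominates D3.
Others (D1, D2, D4, D5, D6) are each worse than D3 on at least one objective.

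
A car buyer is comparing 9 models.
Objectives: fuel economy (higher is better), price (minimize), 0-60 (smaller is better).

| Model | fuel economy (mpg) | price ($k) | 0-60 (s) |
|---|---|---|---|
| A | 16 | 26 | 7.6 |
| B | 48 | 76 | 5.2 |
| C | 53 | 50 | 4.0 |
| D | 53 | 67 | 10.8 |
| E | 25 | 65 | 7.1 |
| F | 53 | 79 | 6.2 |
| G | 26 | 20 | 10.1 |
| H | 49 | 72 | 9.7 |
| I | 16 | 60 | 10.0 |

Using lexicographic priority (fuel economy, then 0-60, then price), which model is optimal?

First maximize fuel economy: best is 53, kept {C, D, F}.
Then minimize 0-60: best is 4.0, kept {C}.

C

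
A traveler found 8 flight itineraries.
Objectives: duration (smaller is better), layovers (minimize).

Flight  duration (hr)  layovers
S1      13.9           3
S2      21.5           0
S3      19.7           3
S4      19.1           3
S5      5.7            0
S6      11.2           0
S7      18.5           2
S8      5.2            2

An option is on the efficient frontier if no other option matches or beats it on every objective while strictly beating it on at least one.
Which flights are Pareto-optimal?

S5, S8

S1: dominated by S5 (duration 5.7≤13.9, layovers 0≤3).
S2: dominated by S5 (duration 5.7≤21.5, layovers 0≤0).
S3: dominated by S1 (duration 13.9≤19.7, layovers 3≤3).
S4: dominated by S1 (duration 13.9≤19.1, layovers 3≤3).
S5: not dominated.
S6: dominated by S5 (duration 5.7≤11.2, layovers 0≤0).
S7: dominated by S5 (duration 5.7≤18.5, layovers 0≤2).
S8: not dominated (best duration).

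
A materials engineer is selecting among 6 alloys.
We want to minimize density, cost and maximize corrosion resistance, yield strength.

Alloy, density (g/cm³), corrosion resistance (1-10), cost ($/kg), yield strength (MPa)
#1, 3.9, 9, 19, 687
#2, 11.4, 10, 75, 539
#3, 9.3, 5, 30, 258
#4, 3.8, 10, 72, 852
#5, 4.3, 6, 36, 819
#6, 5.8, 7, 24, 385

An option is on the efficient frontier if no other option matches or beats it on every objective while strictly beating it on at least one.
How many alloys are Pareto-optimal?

3

#1: not dominated (best cost).
#2: dominated by #4 (density 3.8≤11.4, corrosion resistance 10≥10, cost 72≤75, yield strength 852≥539).
#3: dominated by #1 (density 3.9≤9.3, corrosion resistance 9≥5, cost 19≤30, yield strength 687≥258).
#4: not dominated (best density).
#5: not dominated.
#6: dominated by #1 (density 3.9≤5.8, corrosion resistance 9≥7, cost 19≤24, yield strength 687≥385).
Pareto-optimal: #1, #4, #5 → 3.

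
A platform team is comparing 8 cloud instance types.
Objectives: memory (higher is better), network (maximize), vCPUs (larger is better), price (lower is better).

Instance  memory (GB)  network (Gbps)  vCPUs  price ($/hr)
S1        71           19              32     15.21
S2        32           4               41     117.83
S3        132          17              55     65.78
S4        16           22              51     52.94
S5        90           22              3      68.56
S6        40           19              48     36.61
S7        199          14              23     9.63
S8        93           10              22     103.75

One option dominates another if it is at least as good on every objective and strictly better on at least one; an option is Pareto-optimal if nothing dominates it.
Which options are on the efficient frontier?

S1, S3, S4, S5, S6, S7

S1: not dominated.
S2: dominated by S3 (memory 132≥32, network 17≥4, vCPUs 55≥41, price 65.78≤117.83).
S3: not dominated (best vCPUs).
S4: not dominated.
S5: not dominated.
S6: not dominated.
S7: not dominated (best memory).
S8: dominated by S3 (memory 132≥93, network 17≥10, vCPUs 55≥22, price 65.78≤103.75).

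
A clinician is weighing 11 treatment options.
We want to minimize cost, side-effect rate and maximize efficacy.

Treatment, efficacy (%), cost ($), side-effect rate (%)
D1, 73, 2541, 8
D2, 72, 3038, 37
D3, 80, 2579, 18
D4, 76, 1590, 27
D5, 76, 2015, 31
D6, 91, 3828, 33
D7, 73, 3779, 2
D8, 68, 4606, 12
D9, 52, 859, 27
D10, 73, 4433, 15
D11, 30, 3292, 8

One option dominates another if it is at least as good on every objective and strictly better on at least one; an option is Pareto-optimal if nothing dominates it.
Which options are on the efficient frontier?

D1: not dominated.
D2: dominated by D1 (efficacy 73≥72, cost 2541≤3038, side-effect rate 8≤37).
D3: not dominated.
D4: not dominated.
D5: dominated by D4 (efficacy 76≥76, cost 1590≤2015, side-effect rate 27≤31).
D6: not dominated (best efficacy).
D7: not dominated (best side-effect rate).
D8: dominated by D1 (efficacy 73≥68, cost 2541≤4606, side-effect rate 8≤12).
D9: not dominated (best cost).
D10: dominated by D1 (efficacy 73≥73, cost 2541≤4433, side-effect rate 8≤15).
D11: dominated by D1 (efficacy 73≥30, cost 2541≤3292, side-effect rate 8≤8).

D1, D3, D4, D6, D7, D9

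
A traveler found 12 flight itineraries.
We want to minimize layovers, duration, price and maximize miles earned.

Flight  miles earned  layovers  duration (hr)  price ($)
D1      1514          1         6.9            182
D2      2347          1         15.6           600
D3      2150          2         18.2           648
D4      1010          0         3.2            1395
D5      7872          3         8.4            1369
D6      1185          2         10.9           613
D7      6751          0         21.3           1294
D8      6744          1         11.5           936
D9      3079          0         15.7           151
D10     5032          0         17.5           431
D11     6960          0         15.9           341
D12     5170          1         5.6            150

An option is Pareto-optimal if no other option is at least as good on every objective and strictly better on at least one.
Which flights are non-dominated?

D4, D5, D8, D9, D11, D12

D1: dominated by D12 (miles earned 5170≥1514, layovers 1≤1, duration 5.6≤6.9, price 150≤182).
D2: dominated by D12 (miles earned 5170≥2347, layovers 1≤1, duration 5.6≤15.6, price 150≤600).
D3: dominated by D2 (miles earned 2347≥2150, layovers 1≤2, duration 15.6≤18.2, price 600≤648).
D4: not dominated (best duration).
D5: not dominated (best miles earned).
D6: dominated by D1 (miles earned 1514≥1185, layovers 1≤2, duration 6.9≤10.9, price 182≤613).
D7: dominated by D11 (miles earned 6960≥6751, layovers 0≤0, duration 15.9≤21.3, price 341≤1294).
D8: not dominated.
D9: not dominated.
D10: dominated by D11 (miles earned 6960≥5032, layovers 0≤0, duration 15.9≤17.5, price 341≤431).
D11: not dominated.
D12: not dominated (best price).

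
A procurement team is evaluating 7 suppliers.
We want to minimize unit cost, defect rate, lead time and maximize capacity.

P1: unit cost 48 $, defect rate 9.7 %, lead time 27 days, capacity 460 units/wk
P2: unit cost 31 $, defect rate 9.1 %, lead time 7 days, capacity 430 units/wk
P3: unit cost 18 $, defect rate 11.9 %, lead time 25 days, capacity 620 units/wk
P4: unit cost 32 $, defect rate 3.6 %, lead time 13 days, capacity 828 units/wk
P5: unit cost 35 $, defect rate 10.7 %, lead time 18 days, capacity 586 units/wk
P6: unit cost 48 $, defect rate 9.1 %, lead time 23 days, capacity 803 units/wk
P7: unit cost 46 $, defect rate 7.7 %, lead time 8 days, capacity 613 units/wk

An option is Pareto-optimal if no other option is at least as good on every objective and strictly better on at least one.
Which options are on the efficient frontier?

P2, P3, P4, P7

P1: dominated by P4 (unit cost 32≤48, defect rate 3.6≤9.7, lead time 13≤27, capacity 828≥460).
P2: not dominated (best lead time).
P3: not dominated (best unit cost).
P4: not dominated (best defect rate).
P5: dominated by P4 (unit cost 32≤35, defect rate 3.6≤10.7, lead time 13≤18, capacity 828≥586).
P6: dominated by P4 (unit cost 32≤48, defect rate 3.6≤9.1, lead time 13≤23, capacity 828≥803).
P7: not dominated.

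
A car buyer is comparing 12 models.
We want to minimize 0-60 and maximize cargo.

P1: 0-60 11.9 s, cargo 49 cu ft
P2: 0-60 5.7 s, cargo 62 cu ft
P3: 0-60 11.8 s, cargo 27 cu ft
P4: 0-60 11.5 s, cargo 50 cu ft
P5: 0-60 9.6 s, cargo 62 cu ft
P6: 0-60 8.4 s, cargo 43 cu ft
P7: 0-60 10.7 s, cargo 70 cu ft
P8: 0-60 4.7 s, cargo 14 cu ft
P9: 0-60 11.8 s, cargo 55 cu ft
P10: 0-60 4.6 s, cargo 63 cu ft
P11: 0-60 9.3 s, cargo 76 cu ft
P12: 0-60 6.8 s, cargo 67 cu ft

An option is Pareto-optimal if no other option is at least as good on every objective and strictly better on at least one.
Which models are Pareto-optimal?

P10, P11, P12

P1: dominated by P2 (0-60 5.7≤11.9, cargo 62≥49).
P2: dominated by P10 (0-60 4.6≤5.7, cargo 63≥62).
P3: dominated by P2 (0-60 5.7≤11.8, cargo 62≥27).
P4: dominated by P2 (0-60 5.7≤11.5, cargo 62≥50).
P5: dominated by P2 (0-60 5.7≤9.6, cargo 62≥62).
P6: dominated by P2 (0-60 5.7≤8.4, cargo 62≥43).
P7: dominated by P11 (0-60 9.3≤10.7, cargo 76≥70).
P8: dominated by P10 (0-60 4.6≤4.7, cargo 63≥14).
P9: dominated by P2 (0-60 5.7≤11.8, cargo 62≥55).
P10: not dominated (best 0-60).
P11: not dominated (best cargo).
P12: not dominated.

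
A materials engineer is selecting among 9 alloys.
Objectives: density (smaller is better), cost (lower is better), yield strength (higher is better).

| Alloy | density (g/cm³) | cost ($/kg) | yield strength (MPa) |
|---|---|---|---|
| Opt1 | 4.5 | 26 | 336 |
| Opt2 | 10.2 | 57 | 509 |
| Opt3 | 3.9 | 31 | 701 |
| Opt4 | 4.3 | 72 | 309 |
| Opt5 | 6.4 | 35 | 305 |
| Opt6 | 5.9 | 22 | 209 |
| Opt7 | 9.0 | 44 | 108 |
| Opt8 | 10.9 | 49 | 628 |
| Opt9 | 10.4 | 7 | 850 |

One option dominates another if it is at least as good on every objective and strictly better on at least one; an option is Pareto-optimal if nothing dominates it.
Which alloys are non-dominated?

Opt1: not dominated.
Opt2: dominated by Opt3 (density 3.9≤10.2, cost 31≤57, yield strength 701≥509).
Opt3: not dominated (best density).
Opt4: dominated by Opt3 (density 3.9≤4.3, cost 31≤72, yield strength 701≥309).
Opt5: dominated by Opt1 (density 4.5≤6.4, cost 26≤35, yield strength 336≥305).
Opt6: not dominated.
Opt7: dominated by Opt1 (density 4.5≤9.0, cost 26≤44, yield strength 336≥108).
Opt8: dominated by Opt3 (density 3.9≤10.9, cost 31≤49, yield strength 701≥628).
Opt9: not dominated (best cost).

Opt1, Opt3, Opt6, Opt9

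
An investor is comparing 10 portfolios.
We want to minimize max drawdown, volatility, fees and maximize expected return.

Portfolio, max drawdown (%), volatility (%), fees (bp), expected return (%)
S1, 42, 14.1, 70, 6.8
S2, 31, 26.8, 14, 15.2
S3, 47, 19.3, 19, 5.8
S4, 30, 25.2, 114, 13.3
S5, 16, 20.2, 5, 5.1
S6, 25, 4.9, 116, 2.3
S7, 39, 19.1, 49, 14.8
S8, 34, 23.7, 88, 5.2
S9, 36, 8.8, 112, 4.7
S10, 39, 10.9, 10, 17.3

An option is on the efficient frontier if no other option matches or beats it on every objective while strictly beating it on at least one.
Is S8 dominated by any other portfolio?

S1: worse on max drawdown (42 vs 34).
S2: worse on volatility (26.8 vs 23.7).
S3: worse on max drawdown (47 vs 34).
S4: worse on volatility (25.2 vs 23.7).
S5: worse on expected return (5.1 vs 5.2).
S6: worse on fees (116 vs 88).
S7: worse on max drawdown (39 vs 34).
S9: worse on max drawdown (36 vs 34).
S10: worse on max drawdown (39 vs 34).
No option is at least as good as S8 on every objective and strictly better on one.

No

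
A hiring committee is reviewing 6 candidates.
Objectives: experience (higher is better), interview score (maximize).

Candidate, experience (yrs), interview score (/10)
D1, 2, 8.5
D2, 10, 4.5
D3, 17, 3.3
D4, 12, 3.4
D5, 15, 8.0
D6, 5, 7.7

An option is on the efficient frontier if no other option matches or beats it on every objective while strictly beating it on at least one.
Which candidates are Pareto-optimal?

D1, D3, D5

D1: not dominated (best interview score).
D2: dominated by D5 (experience 15≥10, interview score 8.0≥4.5).
D3: not dominated (best experience).
D4: dominated by D5 (experience 15≥12, interview score 8.0≥3.4).
D5: not dominated.
D6: dominated by D5 (experience 15≥5, interview score 8.0≥7.7).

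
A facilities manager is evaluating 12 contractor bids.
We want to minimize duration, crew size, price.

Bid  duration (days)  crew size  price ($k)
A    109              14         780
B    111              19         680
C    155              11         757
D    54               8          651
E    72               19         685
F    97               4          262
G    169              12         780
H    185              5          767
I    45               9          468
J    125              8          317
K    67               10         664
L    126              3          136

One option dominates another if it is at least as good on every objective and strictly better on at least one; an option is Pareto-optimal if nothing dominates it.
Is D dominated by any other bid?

No

A: worse on duration (109 vs 54).
B: worse on duration (111 vs 54).
C: worse on duration (155 vs 54).
E: worse on duration (72 vs 54).
F: worse on duration (97 vs 54).
G: worse on duration (169 vs 54).
H: worse on duration (185 vs 54).
I: worse on crew size (9 vs 8).
J: worse on duration (125 vs 54).
K: worse on duration (67 vs 54).
L: worse on duration (126 vs 54).
No option is at least as good as D on every objective and strictly better on one.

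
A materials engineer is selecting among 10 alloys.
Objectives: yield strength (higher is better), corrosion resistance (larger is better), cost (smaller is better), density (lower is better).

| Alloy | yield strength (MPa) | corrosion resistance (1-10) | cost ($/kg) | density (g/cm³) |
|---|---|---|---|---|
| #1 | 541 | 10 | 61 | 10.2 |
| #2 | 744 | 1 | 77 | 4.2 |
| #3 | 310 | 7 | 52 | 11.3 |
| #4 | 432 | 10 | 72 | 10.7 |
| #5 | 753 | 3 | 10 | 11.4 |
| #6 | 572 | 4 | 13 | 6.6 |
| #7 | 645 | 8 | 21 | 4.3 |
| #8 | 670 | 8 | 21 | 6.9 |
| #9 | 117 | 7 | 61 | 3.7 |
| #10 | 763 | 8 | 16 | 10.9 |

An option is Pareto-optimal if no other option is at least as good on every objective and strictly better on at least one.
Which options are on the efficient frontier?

#1, #2, #5, #6, #7, #8, #9, #10

#1: not dominated.
#2: not dominated.
#3: dominated by #7 (yield strength 645≥310, corrosion resistance 8≥7, cost 21≤52, density 4.3≤11.3).
#4: dominated by #1 (yield strength 541≥432, corrosion resistance 10≥10, cost 61≤72, density 10.2≤10.7).
#5: not dominated (best cost).
#6: not dominated.
#7: not dominated.
#8: not dominated.
#9: not dominated (best density).
#10: not dominated (best yield strength).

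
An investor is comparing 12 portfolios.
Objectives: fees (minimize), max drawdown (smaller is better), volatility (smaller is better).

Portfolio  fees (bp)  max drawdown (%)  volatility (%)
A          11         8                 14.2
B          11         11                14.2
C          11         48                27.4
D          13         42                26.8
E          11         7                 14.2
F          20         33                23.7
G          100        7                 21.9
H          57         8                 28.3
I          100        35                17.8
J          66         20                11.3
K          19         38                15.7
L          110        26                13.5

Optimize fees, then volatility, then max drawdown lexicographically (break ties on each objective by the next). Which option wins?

First minimize fees: best is 11, kept {A, B, C, E}.
Then minimize volatility: best is 14.2, kept {A, B, E}.
Then minimize max drawdown: best is 7, kept {E}.

E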